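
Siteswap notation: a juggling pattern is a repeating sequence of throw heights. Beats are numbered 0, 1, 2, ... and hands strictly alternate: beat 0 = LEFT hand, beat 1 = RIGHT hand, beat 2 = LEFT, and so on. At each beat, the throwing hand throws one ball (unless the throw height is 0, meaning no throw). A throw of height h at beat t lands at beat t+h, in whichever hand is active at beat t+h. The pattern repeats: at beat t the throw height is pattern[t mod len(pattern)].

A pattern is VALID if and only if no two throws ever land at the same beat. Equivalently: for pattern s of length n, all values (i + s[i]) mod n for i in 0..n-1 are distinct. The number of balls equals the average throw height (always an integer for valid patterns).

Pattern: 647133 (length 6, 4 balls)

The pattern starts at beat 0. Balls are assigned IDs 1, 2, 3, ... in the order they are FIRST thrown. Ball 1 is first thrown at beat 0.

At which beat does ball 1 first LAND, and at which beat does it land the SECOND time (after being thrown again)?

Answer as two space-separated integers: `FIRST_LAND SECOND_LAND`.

Answer: 6 12

Derivation:
Beat 0 (L): throw ball1 h=6 -> lands@6:L; in-air after throw: [b1@6:L]
Beat 1 (R): throw ball2 h=4 -> lands@5:R; in-air after throw: [b2@5:R b1@6:L]
Beat 2 (L): throw ball3 h=7 -> lands@9:R; in-air after throw: [b2@5:R b1@6:L b3@9:R]
Beat 3 (R): throw ball4 h=1 -> lands@4:L; in-air after throw: [b4@4:L b2@5:R b1@6:L b3@9:R]
Beat 4 (L): throw ball4 h=3 -> lands@7:R; in-air after throw: [b2@5:R b1@6:L b4@7:R b3@9:R]
Beat 5 (R): throw ball2 h=3 -> lands@8:L; in-air after throw: [b1@6:L b4@7:R b2@8:L b3@9:R]
Beat 6 (L): throw ball1 h=6 -> lands@12:L; in-air after throw: [b4@7:R b2@8:L b3@9:R b1@12:L]
Beat 7 (R): throw ball4 h=4 -> lands@11:R; in-air after throw: [b2@8:L b3@9:R b4@11:R b1@12:L]
Beat 8 (L): throw ball2 h=7 -> lands@15:R; in-air after throw: [b3@9:R b4@11:R b1@12:L b2@15:R]
Beat 9 (R): throw ball3 h=1 -> lands@10:L; in-air after throw: [b3@10:L b4@11:R b1@12:L b2@15:R]
Beat 10 (L): throw ball3 h=3 -> lands@13:R; in-air after throw: [b4@11:R b1@12:L b3@13:R b2@15:R]
Beat 11 (R): throw ball4 h=3 -> lands@14:L; in-air after throw: [b1@12:L b3@13:R b4@14:L b2@15:R]
Beat 12 (L): throw ball1 h=6 -> lands@18:L; in-air after throw: [b3@13:R b4@14:L b2@15:R b1@18:L]
Ball 1: thrown@0 h=6 -> first land @6; rethrown@6 h=6 -> second land @12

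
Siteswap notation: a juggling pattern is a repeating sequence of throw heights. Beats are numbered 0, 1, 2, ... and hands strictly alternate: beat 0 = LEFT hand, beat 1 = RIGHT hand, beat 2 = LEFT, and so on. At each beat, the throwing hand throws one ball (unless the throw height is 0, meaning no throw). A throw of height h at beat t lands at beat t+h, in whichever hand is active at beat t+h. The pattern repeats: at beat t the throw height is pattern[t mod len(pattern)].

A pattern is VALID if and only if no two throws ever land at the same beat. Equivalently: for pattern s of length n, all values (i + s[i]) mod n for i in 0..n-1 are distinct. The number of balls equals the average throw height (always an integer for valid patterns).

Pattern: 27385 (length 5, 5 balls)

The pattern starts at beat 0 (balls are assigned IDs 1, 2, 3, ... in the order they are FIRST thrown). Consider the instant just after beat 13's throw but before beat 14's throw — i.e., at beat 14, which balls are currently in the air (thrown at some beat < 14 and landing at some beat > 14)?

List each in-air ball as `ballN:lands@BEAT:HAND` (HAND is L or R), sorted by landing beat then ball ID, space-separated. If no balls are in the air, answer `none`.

Answer: ball1:lands@15:R ball2:lands@16:L ball3:lands@18:L ball5:lands@21:R

Derivation:
Beat 0 (L): throw ball1 h=2 -> lands@2:L; in-air after throw: [b1@2:L]
Beat 1 (R): throw ball2 h=7 -> lands@8:L; in-air after throw: [b1@2:L b2@8:L]
Beat 2 (L): throw ball1 h=3 -> lands@5:R; in-air after throw: [b1@5:R b2@8:L]
Beat 3 (R): throw ball3 h=8 -> lands@11:R; in-air after throw: [b1@5:R b2@8:L b3@11:R]
Beat 4 (L): throw ball4 h=5 -> lands@9:R; in-air after throw: [b1@5:R b2@8:L b4@9:R b3@11:R]
Beat 5 (R): throw ball1 h=2 -> lands@7:R; in-air after throw: [b1@7:R b2@8:L b4@9:R b3@11:R]
Beat 6 (L): throw ball5 h=7 -> lands@13:R; in-air after throw: [b1@7:R b2@8:L b4@9:R b3@11:R b5@13:R]
Beat 7 (R): throw ball1 h=3 -> lands@10:L; in-air after throw: [b2@8:L b4@9:R b1@10:L b3@11:R b5@13:R]
Beat 8 (L): throw ball2 h=8 -> lands@16:L; in-air after throw: [b4@9:R b1@10:L b3@11:R b5@13:R b2@16:L]
Beat 9 (R): throw ball4 h=5 -> lands@14:L; in-air after throw: [b1@10:L b3@11:R b5@13:R b4@14:L b2@16:L]
Beat 10 (L): throw ball1 h=2 -> lands@12:L; in-air after throw: [b3@11:R b1@12:L b5@13:R b4@14:L b2@16:L]
Beat 11 (R): throw ball3 h=7 -> lands@18:L; in-air after throw: [b1@12:L b5@13:R b4@14:L b2@16:L b3@18:L]
Beat 12 (L): throw ball1 h=3 -> lands@15:R; in-air after throw: [b5@13:R b4@14:L b1@15:R b2@16:L b3@18:L]
Beat 13 (R): throw ball5 h=8 -> lands@21:R; in-air after throw: [b4@14:L b1@15:R b2@16:L b3@18:L b5@21:R]
Beat 14 (L): throw ball4 h=5 -> lands@19:R; in-air after throw: [b1@15:R b2@16:L b3@18:L b4@19:R b5@21:R]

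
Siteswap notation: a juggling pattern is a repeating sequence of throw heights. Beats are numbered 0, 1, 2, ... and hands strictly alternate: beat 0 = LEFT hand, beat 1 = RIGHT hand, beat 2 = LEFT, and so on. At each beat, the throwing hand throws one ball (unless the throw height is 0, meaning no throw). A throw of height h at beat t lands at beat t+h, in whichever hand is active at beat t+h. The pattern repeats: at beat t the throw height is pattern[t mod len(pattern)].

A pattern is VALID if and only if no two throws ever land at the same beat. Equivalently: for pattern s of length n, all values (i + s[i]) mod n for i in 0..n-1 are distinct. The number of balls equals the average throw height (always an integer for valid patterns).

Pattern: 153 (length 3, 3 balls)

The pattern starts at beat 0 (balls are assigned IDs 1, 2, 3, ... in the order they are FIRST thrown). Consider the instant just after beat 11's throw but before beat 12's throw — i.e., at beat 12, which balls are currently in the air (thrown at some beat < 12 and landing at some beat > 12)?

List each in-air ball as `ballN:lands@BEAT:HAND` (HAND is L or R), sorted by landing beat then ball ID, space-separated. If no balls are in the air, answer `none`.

Answer: ball2:lands@14:L ball3:lands@15:R

Derivation:
Beat 0 (L): throw ball1 h=1 -> lands@1:R; in-air after throw: [b1@1:R]
Beat 1 (R): throw ball1 h=5 -> lands@6:L; in-air after throw: [b1@6:L]
Beat 2 (L): throw ball2 h=3 -> lands@5:R; in-air after throw: [b2@5:R b1@6:L]
Beat 3 (R): throw ball3 h=1 -> lands@4:L; in-air after throw: [b3@4:L b2@5:R b1@6:L]
Beat 4 (L): throw ball3 h=5 -> lands@9:R; in-air after throw: [b2@5:R b1@6:L b3@9:R]
Beat 5 (R): throw ball2 h=3 -> lands@8:L; in-air after throw: [b1@6:L b2@8:L b3@9:R]
Beat 6 (L): throw ball1 h=1 -> lands@7:R; in-air after throw: [b1@7:R b2@8:L b3@9:R]
Beat 7 (R): throw ball1 h=5 -> lands@12:L; in-air after throw: [b2@8:L b3@9:R b1@12:L]
Beat 8 (L): throw ball2 h=3 -> lands@11:R; in-air after throw: [b3@9:R b2@11:R b1@12:L]
Beat 9 (R): throw ball3 h=1 -> lands@10:L; in-air after throw: [b3@10:L b2@11:R b1@12:L]
Beat 10 (L): throw ball3 h=5 -> lands@15:R; in-air after throw: [b2@11:R b1@12:L b3@15:R]
Beat 11 (R): throw ball2 h=3 -> lands@14:L; in-air after throw: [b1@12:L b2@14:L b3@15:R]
Beat 12 (L): throw ball1 h=1 -> lands@13:R; in-air after throw: [b1@13:R b2@14:L b3@15:R]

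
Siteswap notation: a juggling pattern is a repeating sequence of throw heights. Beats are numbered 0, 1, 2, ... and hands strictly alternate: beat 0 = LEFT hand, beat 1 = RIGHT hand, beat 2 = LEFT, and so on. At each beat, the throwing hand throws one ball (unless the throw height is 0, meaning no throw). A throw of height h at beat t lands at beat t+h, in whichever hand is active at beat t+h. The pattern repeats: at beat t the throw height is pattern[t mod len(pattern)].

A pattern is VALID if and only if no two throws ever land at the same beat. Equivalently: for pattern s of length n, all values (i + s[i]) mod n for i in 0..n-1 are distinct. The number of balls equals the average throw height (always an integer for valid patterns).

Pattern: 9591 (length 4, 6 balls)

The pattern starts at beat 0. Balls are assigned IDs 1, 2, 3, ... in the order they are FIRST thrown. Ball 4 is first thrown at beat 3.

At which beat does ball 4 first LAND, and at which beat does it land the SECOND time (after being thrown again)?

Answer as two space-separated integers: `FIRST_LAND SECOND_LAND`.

Beat 0 (L): throw ball1 h=9 -> lands@9:R; in-air after throw: [b1@9:R]
Beat 1 (R): throw ball2 h=5 -> lands@6:L; in-air after throw: [b2@6:L b1@9:R]
Beat 2 (L): throw ball3 h=9 -> lands@11:R; in-air after throw: [b2@6:L b1@9:R b3@11:R]
Beat 3 (R): throw ball4 h=1 -> lands@4:L; in-air after throw: [b4@4:L b2@6:L b1@9:R b3@11:R]
Beat 4 (L): throw ball4 h=9 -> lands@13:R; in-air after throw: [b2@6:L b1@9:R b3@11:R b4@13:R]
Beat 5 (R): throw ball5 h=5 -> lands@10:L; in-air after throw: [b2@6:L b1@9:R b5@10:L b3@11:R b4@13:R]
Beat 6 (L): throw ball2 h=9 -> lands@15:R; in-air after throw: [b1@9:R b5@10:L b3@11:R b4@13:R b2@15:R]
Beat 7 (R): throw ball6 h=1 -> lands@8:L; in-air after throw: [b6@8:L b1@9:R b5@10:L b3@11:R b4@13:R b2@15:R]
Beat 8 (L): throw ball6 h=9 -> lands@17:R; in-air after throw: [b1@9:R b5@10:L b3@11:R b4@13:R b2@15:R b6@17:R]
Beat 9 (R): throw ball1 h=5 -> lands@14:L; in-air after throw: [b5@10:L b3@11:R b4@13:R b1@14:L b2@15:R b6@17:R]
Beat 10 (L): throw ball5 h=9 -> lands@19:R; in-air after throw: [b3@11:R b4@13:R b1@14:L b2@15:R b6@17:R b5@19:R]
Beat 11 (R): throw ball3 h=1 -> lands@12:L; in-air after throw: [b3@12:L b4@13:R b1@14:L b2@15:R b6@17:R b5@19:R]
Beat 12 (L): throw ball3 h=9 -> lands@21:R; in-air after throw: [b4@13:R b1@14:L b2@15:R b6@17:R b5@19:R b3@21:R]
Beat 13 (R): throw ball4 h=5 -> lands@18:L; in-air after throw: [b1@14:L b2@15:R b6@17:R b4@18:L b5@19:R b3@21:R]
Ball 4: thrown@3 h=1 -> first land @4; rethrown@4 h=9 -> second land @13

Answer: 4 13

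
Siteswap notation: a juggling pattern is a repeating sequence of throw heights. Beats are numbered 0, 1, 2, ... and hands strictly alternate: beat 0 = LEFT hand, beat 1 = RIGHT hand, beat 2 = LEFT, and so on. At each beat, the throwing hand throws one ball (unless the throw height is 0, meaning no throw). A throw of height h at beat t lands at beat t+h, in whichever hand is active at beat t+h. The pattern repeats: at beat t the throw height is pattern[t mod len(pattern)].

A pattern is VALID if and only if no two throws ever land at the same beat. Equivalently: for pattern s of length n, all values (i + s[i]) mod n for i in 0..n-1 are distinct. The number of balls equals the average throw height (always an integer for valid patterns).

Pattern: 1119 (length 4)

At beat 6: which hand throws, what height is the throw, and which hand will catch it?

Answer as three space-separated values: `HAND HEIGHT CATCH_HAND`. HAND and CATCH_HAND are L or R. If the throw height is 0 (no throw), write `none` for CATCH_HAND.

Beat 6: 6 mod 2 = 0, so hand = L
Throw height = pattern[6 mod 4] = pattern[2] = 1
Lands at beat 6+1=7, 7 mod 2 = 1, so catch hand = R

Answer: L 1 R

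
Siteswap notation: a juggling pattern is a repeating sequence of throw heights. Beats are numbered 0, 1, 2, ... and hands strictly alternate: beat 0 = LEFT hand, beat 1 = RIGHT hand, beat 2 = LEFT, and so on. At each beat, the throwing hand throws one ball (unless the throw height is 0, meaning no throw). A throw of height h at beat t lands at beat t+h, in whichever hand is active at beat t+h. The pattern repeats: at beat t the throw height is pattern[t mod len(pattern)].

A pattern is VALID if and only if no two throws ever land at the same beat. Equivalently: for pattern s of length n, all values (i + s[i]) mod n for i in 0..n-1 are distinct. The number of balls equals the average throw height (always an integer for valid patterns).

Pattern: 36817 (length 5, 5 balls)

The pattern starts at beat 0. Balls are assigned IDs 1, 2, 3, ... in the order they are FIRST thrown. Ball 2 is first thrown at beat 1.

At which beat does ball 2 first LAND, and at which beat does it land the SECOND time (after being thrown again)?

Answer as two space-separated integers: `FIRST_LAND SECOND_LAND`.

Beat 0 (L): throw ball1 h=3 -> lands@3:R; in-air after throw: [b1@3:R]
Beat 1 (R): throw ball2 h=6 -> lands@7:R; in-air after throw: [b1@3:R b2@7:R]
Beat 2 (L): throw ball3 h=8 -> lands@10:L; in-air after throw: [b1@3:R b2@7:R b3@10:L]
Beat 3 (R): throw ball1 h=1 -> lands@4:L; in-air after throw: [b1@4:L b2@7:R b3@10:L]
Beat 4 (L): throw ball1 h=7 -> lands@11:R; in-air after throw: [b2@7:R b3@10:L b1@11:R]
Beat 5 (R): throw ball4 h=3 -> lands@8:L; in-air after throw: [b2@7:R b4@8:L b3@10:L b1@11:R]
Beat 6 (L): throw ball5 h=6 -> lands@12:L; in-air after throw: [b2@7:R b4@8:L b3@10:L b1@11:R b5@12:L]
Beat 7 (R): throw ball2 h=8 -> lands@15:R; in-air after throw: [b4@8:L b3@10:L b1@11:R b5@12:L b2@15:R]
Beat 8 (L): throw ball4 h=1 -> lands@9:R; in-air after throw: [b4@9:R b3@10:L b1@11:R b5@12:L b2@15:R]
Beat 9 (R): throw ball4 h=7 -> lands@16:L; in-air after throw: [b3@10:L b1@11:R b5@12:L b2@15:R b4@16:L]
Beat 10 (L): throw ball3 h=3 -> lands@13:R; in-air after throw: [b1@11:R b5@12:L b3@13:R b2@15:R b4@16:L]
Beat 11 (R): throw ball1 h=6 -> lands@17:R; in-air after throw: [b5@12:L b3@13:R b2@15:R b4@16:L b1@17:R]
Beat 12 (L): throw ball5 h=8 -> lands@20:L; in-air after throw: [b3@13:R b2@15:R b4@16:L b1@17:R b5@20:L]
Ball 2: thrown@1 h=6 -> first land @7; rethrown@7 h=8 -> second land @15

Answer: 7 15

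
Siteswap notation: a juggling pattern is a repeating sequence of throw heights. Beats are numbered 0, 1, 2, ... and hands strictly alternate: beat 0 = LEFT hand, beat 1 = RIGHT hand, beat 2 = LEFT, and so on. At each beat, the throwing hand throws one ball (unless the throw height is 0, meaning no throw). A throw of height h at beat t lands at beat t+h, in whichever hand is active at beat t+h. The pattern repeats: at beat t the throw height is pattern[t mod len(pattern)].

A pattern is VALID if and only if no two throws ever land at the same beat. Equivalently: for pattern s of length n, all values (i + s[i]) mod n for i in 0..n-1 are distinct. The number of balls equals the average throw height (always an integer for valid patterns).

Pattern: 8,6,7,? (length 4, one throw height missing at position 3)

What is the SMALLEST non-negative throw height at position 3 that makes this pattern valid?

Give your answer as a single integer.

Answer: 3

Derivation:
i=0: (0 + 8) mod 4 = 0
i=1: (1 + 6) mod 4 = 3
i=2: (2 + 7) mod 4 = 1
i=3: s[i]=? (unknown)
Known residues: [0, 1, 3]; need a permutation of 0..3, so missing residue r = 2
Need (3 + s) mod 4 = 2; smallest s = (2 - 3) mod 4 = 3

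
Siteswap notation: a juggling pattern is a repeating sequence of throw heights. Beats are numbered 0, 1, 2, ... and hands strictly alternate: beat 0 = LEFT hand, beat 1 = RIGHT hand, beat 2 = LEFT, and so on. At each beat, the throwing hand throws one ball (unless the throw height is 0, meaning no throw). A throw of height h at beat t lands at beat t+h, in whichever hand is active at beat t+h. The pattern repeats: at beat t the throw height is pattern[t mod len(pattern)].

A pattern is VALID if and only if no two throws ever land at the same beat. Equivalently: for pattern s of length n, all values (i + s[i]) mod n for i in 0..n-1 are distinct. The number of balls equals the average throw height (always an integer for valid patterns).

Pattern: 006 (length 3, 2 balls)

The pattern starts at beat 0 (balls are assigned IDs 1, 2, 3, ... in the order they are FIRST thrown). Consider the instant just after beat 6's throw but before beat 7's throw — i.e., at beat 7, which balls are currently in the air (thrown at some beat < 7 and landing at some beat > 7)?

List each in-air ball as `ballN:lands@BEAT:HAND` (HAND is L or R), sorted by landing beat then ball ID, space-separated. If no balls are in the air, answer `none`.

Answer: ball1:lands@8:L ball2:lands@11:R

Derivation:
Beat 2 (L): throw ball1 h=6 -> lands@8:L; in-air after throw: [b1@8:L]
Beat 5 (R): throw ball2 h=6 -> lands@11:R; in-air after throw: [b1@8:L b2@11:R]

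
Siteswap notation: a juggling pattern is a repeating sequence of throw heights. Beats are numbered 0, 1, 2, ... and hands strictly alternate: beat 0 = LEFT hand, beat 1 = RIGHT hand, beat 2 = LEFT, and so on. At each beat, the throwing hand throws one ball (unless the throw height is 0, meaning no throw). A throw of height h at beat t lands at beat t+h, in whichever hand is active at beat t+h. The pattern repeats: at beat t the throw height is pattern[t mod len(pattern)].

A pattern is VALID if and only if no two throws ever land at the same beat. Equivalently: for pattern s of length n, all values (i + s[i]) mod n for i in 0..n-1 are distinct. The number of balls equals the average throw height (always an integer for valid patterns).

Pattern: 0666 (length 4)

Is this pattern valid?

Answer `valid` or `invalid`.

Answer: invalid

Derivation:
i=0: (i + s[i]) mod n = (0 + 0) mod 4 = 0
i=1: (i + s[i]) mod n = (1 + 6) mod 4 = 3
i=2: (i + s[i]) mod n = (2 + 6) mod 4 = 0
i=3: (i + s[i]) mod n = (3 + 6) mod 4 = 1
Residues: [0, 3, 0, 1], distinct: False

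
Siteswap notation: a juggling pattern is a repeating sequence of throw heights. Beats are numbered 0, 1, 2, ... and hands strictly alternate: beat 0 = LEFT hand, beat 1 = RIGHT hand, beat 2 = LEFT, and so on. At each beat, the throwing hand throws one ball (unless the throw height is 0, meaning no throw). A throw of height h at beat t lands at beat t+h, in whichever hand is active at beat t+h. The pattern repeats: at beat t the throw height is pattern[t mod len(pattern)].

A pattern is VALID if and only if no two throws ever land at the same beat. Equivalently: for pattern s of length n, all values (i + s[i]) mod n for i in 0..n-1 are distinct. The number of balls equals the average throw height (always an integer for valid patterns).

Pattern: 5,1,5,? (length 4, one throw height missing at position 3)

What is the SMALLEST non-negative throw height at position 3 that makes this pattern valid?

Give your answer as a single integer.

i=0: (0 + 5) mod 4 = 1
i=1: (1 + 1) mod 4 = 2
i=2: (2 + 5) mod 4 = 3
i=3: s[i]=? (unknown)
Known residues: [1, 2, 3]; need a permutation of 0..3, so missing residue r = 0
Need (3 + s) mod 4 = 0; smallest s = (0 - 3) mod 4 = 1

Answer: 1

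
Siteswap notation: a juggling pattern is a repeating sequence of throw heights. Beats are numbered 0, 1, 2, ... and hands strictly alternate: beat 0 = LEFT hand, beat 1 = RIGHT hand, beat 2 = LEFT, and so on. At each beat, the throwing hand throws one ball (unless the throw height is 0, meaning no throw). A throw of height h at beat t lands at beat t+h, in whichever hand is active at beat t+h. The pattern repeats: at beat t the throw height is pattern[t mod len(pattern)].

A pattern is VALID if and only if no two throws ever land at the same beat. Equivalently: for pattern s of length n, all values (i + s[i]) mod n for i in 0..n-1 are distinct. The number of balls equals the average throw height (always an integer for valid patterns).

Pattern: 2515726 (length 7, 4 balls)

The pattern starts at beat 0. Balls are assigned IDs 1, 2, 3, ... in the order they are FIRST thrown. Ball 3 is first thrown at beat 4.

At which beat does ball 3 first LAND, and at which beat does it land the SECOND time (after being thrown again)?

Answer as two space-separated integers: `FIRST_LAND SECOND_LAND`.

Beat 0 (L): throw ball1 h=2 -> lands@2:L; in-air after throw: [b1@2:L]
Beat 1 (R): throw ball2 h=5 -> lands@6:L; in-air after throw: [b1@2:L b2@6:L]
Beat 2 (L): throw ball1 h=1 -> lands@3:R; in-air after throw: [b1@3:R b2@6:L]
Beat 3 (R): throw ball1 h=5 -> lands@8:L; in-air after throw: [b2@6:L b1@8:L]
Beat 4 (L): throw ball3 h=7 -> lands@11:R; in-air after throw: [b2@6:L b1@8:L b3@11:R]
Beat 5 (R): throw ball4 h=2 -> lands@7:R; in-air after throw: [b2@6:L b4@7:R b1@8:L b3@11:R]
Beat 6 (L): throw ball2 h=6 -> lands@12:L; in-air after throw: [b4@7:R b1@8:L b3@11:R b2@12:L]
Beat 7 (R): throw ball4 h=2 -> lands@9:R; in-air after throw: [b1@8:L b4@9:R b3@11:R b2@12:L]
Beat 8 (L): throw ball1 h=5 -> lands@13:R; in-air after throw: [b4@9:R b3@11:R b2@12:L b1@13:R]
Beat 9 (R): throw ball4 h=1 -> lands@10:L; in-air after throw: [b4@10:L b3@11:R b2@12:L b1@13:R]
Beat 10 (L): throw ball4 h=5 -> lands@15:R; in-air after throw: [b3@11:R b2@12:L b1@13:R b4@15:R]
Beat 11 (R): throw ball3 h=7 -> lands@18:L; in-air after throw: [b2@12:L b1@13:R b4@15:R b3@18:L]
Beat 12 (L): throw ball2 h=2 -> lands@14:L; in-air after throw: [b1@13:R b2@14:L b4@15:R b3@18:L]
Beat 13 (R): throw ball1 h=6 -> lands@19:R; in-air after throw: [b2@14:L b4@15:R b3@18:L b1@19:R]
Beat 14 (L): throw ball2 h=2 -> lands@16:L; in-air after throw: [b4@15:R b2@16:L b3@18:L b1@19:R]
Beat 15 (R): throw ball4 h=5 -> lands@20:L; in-air after throw: [b2@16:L b3@18:L b1@19:R b4@20:L]
Beat 16 (L): throw ball2 h=1 -> lands@17:R; in-air after throw: [b2@17:R b3@18:L b1@19:R b4@20:L]
Beat 17 (R): throw ball2 h=5 -> lands@22:L; in-air after throw: [b3@18:L b1@19:R b4@20:L b2@22:L]
Beat 18 (L): throw ball3 h=7 -> lands@25:R; in-air after throw: [b1@19:R b4@20:L b2@22:L b3@25:R]
Ball 3: thrown@4 h=7 -> first land @11; rethrown@11 h=7 -> second land @18

Answer: 11 18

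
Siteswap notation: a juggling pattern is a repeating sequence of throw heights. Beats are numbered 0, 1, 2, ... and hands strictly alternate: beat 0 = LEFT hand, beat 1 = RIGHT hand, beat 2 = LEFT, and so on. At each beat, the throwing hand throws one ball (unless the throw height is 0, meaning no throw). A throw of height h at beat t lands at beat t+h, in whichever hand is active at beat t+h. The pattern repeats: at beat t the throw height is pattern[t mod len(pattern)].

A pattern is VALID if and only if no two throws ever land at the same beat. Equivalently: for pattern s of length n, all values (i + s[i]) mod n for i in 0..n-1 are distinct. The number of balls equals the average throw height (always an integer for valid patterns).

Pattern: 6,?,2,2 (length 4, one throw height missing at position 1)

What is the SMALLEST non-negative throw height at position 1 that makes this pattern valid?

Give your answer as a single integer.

i=0: (0 + 6) mod 4 = 2
i=1: s[i]=? (unknown)
i=2: (2 + 2) mod 4 = 0
i=3: (3 + 2) mod 4 = 1
Known residues: [0, 1, 2]; need a permutation of 0..3, so missing residue r = 3
Need (1 + s) mod 4 = 3; smallest s = (3 - 1) mod 4 = 2

Answer: 2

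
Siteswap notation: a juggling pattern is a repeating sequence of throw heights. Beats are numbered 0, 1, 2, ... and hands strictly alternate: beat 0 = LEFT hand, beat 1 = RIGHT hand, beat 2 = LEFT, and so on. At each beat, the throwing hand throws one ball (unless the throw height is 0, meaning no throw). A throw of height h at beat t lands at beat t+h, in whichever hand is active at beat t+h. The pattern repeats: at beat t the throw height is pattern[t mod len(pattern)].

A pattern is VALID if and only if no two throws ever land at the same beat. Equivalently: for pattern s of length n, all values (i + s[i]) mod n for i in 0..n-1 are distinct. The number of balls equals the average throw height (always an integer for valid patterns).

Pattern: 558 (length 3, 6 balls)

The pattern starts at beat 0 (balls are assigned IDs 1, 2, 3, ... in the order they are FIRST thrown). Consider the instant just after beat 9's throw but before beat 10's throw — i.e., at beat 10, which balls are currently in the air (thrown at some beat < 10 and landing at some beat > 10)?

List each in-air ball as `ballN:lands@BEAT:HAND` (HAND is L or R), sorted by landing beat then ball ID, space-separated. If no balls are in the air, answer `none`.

Beat 0 (L): throw ball1 h=5 -> lands@5:R; in-air after throw: [b1@5:R]
Beat 1 (R): throw ball2 h=5 -> lands@6:L; in-air after throw: [b1@5:R b2@6:L]
Beat 2 (L): throw ball3 h=8 -> lands@10:L; in-air after throw: [b1@5:R b2@6:L b3@10:L]
Beat 3 (R): throw ball4 h=5 -> lands@8:L; in-air after throw: [b1@5:R b2@6:L b4@8:L b3@10:L]
Beat 4 (L): throw ball5 h=5 -> lands@9:R; in-air after throw: [b1@5:R b2@6:L b4@8:L b5@9:R b3@10:L]
Beat 5 (R): throw ball1 h=8 -> lands@13:R; in-air after throw: [b2@6:L b4@8:L b5@9:R b3@10:L b1@13:R]
Beat 6 (L): throw ball2 h=5 -> lands@11:R; in-air after throw: [b4@8:L b5@9:R b3@10:L b2@11:R b1@13:R]
Beat 7 (R): throw ball6 h=5 -> lands@12:L; in-air after throw: [b4@8:L b5@9:R b3@10:L b2@11:R b6@12:L b1@13:R]
Beat 8 (L): throw ball4 h=8 -> lands@16:L; in-air after throw: [b5@9:R b3@10:L b2@11:R b6@12:L b1@13:R b4@16:L]
Beat 9 (R): throw ball5 h=5 -> lands@14:L; in-air after throw: [b3@10:L b2@11:R b6@12:L b1@13:R b5@14:L b4@16:L]
Beat 10 (L): throw ball3 h=5 -> lands@15:R; in-air after throw: [b2@11:R b6@12:L b1@13:R b5@14:L b3@15:R b4@16:L]

Answer: ball2:lands@11:R ball6:lands@12:L ball1:lands@13:R ball5:lands@14:L ball4:lands@16:L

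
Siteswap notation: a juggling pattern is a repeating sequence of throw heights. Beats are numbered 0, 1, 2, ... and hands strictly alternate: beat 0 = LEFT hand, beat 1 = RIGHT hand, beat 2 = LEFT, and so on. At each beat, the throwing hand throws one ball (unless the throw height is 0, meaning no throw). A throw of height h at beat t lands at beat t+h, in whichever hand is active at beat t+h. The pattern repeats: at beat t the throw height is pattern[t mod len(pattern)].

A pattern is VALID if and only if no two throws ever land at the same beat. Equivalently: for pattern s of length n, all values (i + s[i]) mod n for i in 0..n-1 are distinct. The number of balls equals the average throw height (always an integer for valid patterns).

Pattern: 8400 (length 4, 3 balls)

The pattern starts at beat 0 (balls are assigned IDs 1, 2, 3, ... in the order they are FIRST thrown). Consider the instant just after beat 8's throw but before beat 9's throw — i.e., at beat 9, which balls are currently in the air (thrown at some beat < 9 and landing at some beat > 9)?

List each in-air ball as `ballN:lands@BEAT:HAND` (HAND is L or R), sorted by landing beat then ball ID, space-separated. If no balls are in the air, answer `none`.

Answer: ball3:lands@12:L ball1:lands@16:L

Derivation:
Beat 0 (L): throw ball1 h=8 -> lands@8:L; in-air after throw: [b1@8:L]
Beat 1 (R): throw ball2 h=4 -> lands@5:R; in-air after throw: [b2@5:R b1@8:L]
Beat 4 (L): throw ball3 h=8 -> lands@12:L; in-air after throw: [b2@5:R b1@8:L b3@12:L]
Beat 5 (R): throw ball2 h=4 -> lands@9:R; in-air after throw: [b1@8:L b2@9:R b3@12:L]
Beat 8 (L): throw ball1 h=8 -> lands@16:L; in-air after throw: [b2@9:R b3@12:L b1@16:L]
Beat 9 (R): throw ball2 h=4 -> lands@13:R; in-air after throw: [b3@12:L b2@13:R b1@16:L]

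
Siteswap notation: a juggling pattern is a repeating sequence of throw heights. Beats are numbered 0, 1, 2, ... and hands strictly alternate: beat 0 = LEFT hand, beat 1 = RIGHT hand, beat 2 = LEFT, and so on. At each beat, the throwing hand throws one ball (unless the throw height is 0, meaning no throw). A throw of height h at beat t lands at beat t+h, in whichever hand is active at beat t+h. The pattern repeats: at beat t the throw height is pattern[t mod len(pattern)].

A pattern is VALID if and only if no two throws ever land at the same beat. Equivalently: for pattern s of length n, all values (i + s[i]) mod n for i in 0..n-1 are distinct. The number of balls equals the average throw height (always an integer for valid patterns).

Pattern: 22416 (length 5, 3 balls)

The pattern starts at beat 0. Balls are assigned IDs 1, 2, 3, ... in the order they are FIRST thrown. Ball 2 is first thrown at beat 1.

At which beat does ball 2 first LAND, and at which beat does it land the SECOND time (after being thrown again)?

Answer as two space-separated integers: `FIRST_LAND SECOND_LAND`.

Beat 0 (L): throw ball1 h=2 -> lands@2:L; in-air after throw: [b1@2:L]
Beat 1 (R): throw ball2 h=2 -> lands@3:R; in-air after throw: [b1@2:L b2@3:R]
Beat 2 (L): throw ball1 h=4 -> lands@6:L; in-air after throw: [b2@3:R b1@6:L]
Beat 3 (R): throw ball2 h=1 -> lands@4:L; in-air after throw: [b2@4:L b1@6:L]
Beat 4 (L): throw ball2 h=6 -> lands@10:L; in-air after throw: [b1@6:L b2@10:L]
Ball 2: thrown@1 h=2 -> first land @3; rethrown@3 h=1 -> second land @4

Answer: 3 4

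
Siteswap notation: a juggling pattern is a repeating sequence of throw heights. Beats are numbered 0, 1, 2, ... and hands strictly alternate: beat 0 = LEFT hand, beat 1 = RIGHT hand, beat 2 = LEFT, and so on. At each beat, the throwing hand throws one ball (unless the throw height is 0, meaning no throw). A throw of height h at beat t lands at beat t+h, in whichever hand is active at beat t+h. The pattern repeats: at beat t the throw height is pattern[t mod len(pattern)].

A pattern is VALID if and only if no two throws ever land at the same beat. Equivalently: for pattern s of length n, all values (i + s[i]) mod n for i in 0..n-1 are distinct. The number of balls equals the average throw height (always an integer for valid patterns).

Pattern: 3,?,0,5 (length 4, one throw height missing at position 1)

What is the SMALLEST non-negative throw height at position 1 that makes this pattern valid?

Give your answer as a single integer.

Answer: 0

Derivation:
i=0: (0 + 3) mod 4 = 3
i=1: s[i]=? (unknown)
i=2: (2 + 0) mod 4 = 2
i=3: (3 + 5) mod 4 = 0
Known residues: [0, 2, 3]; need a permutation of 0..3, so missing residue r = 1
Need (1 + s) mod 4 = 1; smallest s = (1 - 1) mod 4 = 0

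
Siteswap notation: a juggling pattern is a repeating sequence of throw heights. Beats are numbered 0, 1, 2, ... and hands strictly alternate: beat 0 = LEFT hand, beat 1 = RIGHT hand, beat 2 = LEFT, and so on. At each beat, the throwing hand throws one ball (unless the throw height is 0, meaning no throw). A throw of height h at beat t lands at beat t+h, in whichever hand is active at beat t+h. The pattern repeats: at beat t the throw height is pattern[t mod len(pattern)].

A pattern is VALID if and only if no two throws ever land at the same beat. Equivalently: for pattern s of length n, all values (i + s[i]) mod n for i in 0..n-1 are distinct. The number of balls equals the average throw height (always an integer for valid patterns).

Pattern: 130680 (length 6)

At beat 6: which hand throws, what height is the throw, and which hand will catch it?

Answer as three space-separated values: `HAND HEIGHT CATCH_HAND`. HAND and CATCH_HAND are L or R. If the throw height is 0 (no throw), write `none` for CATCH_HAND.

Answer: L 1 R

Derivation:
Beat 6: 6 mod 2 = 0, so hand = L
Throw height = pattern[6 mod 6] = pattern[0] = 1
Lands at beat 6+1=7, 7 mod 2 = 1, so catch hand = R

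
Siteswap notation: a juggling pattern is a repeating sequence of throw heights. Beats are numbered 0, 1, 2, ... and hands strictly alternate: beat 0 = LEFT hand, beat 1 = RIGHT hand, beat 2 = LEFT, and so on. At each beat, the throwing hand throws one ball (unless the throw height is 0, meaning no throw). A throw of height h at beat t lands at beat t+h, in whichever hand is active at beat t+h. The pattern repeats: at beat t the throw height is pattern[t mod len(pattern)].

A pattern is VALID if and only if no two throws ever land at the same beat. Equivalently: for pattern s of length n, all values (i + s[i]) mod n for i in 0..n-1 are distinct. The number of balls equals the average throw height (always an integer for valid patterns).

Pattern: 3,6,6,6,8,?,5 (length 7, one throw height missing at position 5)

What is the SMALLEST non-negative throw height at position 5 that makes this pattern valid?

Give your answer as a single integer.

Answer: 1

Derivation:
i=0: (0 + 3) mod 7 = 3
i=1: (1 + 6) mod 7 = 0
i=2: (2 + 6) mod 7 = 1
i=3: (3 + 6) mod 7 = 2
i=4: (4 + 8) mod 7 = 5
i=5: s[i]=? (unknown)
i=6: (6 + 5) mod 7 = 4
Known residues: [0, 1, 2, 3, 4, 5]; need a permutation of 0..6, so missing residue r = 6
Need (5 + s) mod 7 = 6; smallest s = (6 - 5) mod 7 = 1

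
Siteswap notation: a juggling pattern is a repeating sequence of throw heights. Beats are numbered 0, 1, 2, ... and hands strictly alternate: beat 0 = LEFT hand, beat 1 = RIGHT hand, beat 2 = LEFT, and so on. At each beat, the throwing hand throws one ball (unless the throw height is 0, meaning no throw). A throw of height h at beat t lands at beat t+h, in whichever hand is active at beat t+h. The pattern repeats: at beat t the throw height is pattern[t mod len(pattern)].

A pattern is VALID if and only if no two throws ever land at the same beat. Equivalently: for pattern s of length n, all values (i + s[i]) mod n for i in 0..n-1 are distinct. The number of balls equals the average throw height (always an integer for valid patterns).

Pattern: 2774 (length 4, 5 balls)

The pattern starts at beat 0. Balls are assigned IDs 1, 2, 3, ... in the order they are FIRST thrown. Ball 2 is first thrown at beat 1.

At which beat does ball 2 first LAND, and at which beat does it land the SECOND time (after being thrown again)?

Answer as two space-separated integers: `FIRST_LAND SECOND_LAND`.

Answer: 8 10

Derivation:
Beat 0 (L): throw ball1 h=2 -> lands@2:L; in-air after throw: [b1@2:L]
Beat 1 (R): throw ball2 h=7 -> lands@8:L; in-air after throw: [b1@2:L b2@8:L]
Beat 2 (L): throw ball1 h=7 -> lands@9:R; in-air after throw: [b2@8:L b1@9:R]
Beat 3 (R): throw ball3 h=4 -> lands@7:R; in-air after throw: [b3@7:R b2@8:L b1@9:R]
Beat 4 (L): throw ball4 h=2 -> lands@6:L; in-air after throw: [b4@6:L b3@7:R b2@8:L b1@9:R]
Beat 5 (R): throw ball5 h=7 -> lands@12:L; in-air after throw: [b4@6:L b3@7:R b2@8:L b1@9:R b5@12:L]
Beat 6 (L): throw ball4 h=7 -> lands@13:R; in-air after throw: [b3@7:R b2@8:L b1@9:R b5@12:L b4@13:R]
Beat 7 (R): throw ball3 h=4 -> lands@11:R; in-air after throw: [b2@8:L b1@9:R b3@11:R b5@12:L b4@13:R]
Beat 8 (L): throw ball2 h=2 -> lands@10:L; in-air after throw: [b1@9:R b2@10:L b3@11:R b5@12:L b4@13:R]
Beat 9 (R): throw ball1 h=7 -> lands@16:L; in-air after throw: [b2@10:L b3@11:R b5@12:L b4@13:R b1@16:L]
Beat 10 (L): throw ball2 h=7 -> lands@17:R; in-air after throw: [b3@11:R b5@12:L b4@13:R b1@16:L b2@17:R]
Ball 2: thrown@1 h=7 -> first land @8; rethrown@8 h=2 -> second land @10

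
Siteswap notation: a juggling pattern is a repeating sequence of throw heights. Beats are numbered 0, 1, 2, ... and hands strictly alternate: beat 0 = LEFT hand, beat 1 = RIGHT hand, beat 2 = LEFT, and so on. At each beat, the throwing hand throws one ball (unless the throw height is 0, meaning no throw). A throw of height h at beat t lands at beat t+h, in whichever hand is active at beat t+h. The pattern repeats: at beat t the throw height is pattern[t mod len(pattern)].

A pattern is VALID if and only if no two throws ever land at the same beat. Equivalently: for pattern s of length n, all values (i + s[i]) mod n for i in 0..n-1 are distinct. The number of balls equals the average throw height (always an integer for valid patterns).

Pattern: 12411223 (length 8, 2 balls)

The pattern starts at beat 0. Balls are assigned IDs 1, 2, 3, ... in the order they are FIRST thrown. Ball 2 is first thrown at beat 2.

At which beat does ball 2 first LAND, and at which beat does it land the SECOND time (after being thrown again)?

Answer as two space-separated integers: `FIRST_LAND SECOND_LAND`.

Answer: 6 8

Derivation:
Beat 0 (L): throw ball1 h=1 -> lands@1:R; in-air after throw: [b1@1:R]
Beat 1 (R): throw ball1 h=2 -> lands@3:R; in-air after throw: [b1@3:R]
Beat 2 (L): throw ball2 h=4 -> lands@6:L; in-air after throw: [b1@3:R b2@6:L]
Beat 3 (R): throw ball1 h=1 -> lands@4:L; in-air after throw: [b1@4:L b2@6:L]
Beat 4 (L): throw ball1 h=1 -> lands@5:R; in-air after throw: [b1@5:R b2@6:L]
Beat 5 (R): throw ball1 h=2 -> lands@7:R; in-air after throw: [b2@6:L b1@7:R]
Beat 6 (L): throw ball2 h=2 -> lands@8:L; in-air after throw: [b1@7:R b2@8:L]
Beat 7 (R): throw ball1 h=3 -> lands@10:L; in-air after throw: [b2@8:L b1@10:L]
Beat 8 (L): throw ball2 h=1 -> lands@9:R; in-air after throw: [b2@9:R b1@10:L]
Ball 2: thrown@2 h=4 -> first land @6; rethrown@6 h=2 -> second land @8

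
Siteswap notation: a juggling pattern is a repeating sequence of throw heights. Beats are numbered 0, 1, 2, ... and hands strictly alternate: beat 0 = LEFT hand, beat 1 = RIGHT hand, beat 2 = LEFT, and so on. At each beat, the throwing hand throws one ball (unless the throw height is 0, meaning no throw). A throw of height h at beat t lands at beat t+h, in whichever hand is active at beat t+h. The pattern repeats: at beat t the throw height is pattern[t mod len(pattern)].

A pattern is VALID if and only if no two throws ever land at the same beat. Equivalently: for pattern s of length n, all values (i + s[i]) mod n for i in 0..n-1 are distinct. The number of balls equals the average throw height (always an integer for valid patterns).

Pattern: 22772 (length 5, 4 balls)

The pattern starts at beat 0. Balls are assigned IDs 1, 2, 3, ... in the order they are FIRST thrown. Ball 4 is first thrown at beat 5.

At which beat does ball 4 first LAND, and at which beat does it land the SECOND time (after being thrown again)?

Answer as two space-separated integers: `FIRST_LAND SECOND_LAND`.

Beat 0 (L): throw ball1 h=2 -> lands@2:L; in-air after throw: [b1@2:L]
Beat 1 (R): throw ball2 h=2 -> lands@3:R; in-air after throw: [b1@2:L b2@3:R]
Beat 2 (L): throw ball1 h=7 -> lands@9:R; in-air after throw: [b2@3:R b1@9:R]
Beat 3 (R): throw ball2 h=7 -> lands@10:L; in-air after throw: [b1@9:R b2@10:L]
Beat 4 (L): throw ball3 h=2 -> lands@6:L; in-air after throw: [b3@6:L b1@9:R b2@10:L]
Beat 5 (R): throw ball4 h=2 -> lands@7:R; in-air after throw: [b3@6:L b4@7:R b1@9:R b2@10:L]
Beat 6 (L): throw ball3 h=2 -> lands@8:L; in-air after throw: [b4@7:R b3@8:L b1@9:R b2@10:L]
Beat 7 (R): throw ball4 h=7 -> lands@14:L; in-air after throw: [b3@8:L b1@9:R b2@10:L b4@14:L]
Beat 8 (L): throw ball3 h=7 -> lands@15:R; in-air after throw: [b1@9:R b2@10:L b4@14:L b3@15:R]
Beat 9 (R): throw ball1 h=2 -> lands@11:R; in-air after throw: [b2@10:L b1@11:R b4@14:L b3@15:R]
Beat 10 (L): throw ball2 h=2 -> lands@12:L; in-air after throw: [b1@11:R b2@12:L b4@14:L b3@15:R]
Beat 11 (R): throw ball1 h=2 -> lands@13:R; in-air after throw: [b2@12:L b1@13:R b4@14:L b3@15:R]
Beat 12 (L): throw ball2 h=7 -> lands@19:R; in-air after throw: [b1@13:R b4@14:L b3@15:R b2@19:R]
Beat 13 (R): throw ball1 h=7 -> lands@20:L; in-air after throw: [b4@14:L b3@15:R b2@19:R b1@20:L]
Beat 14 (L): throw ball4 h=2 -> lands@16:L; in-air after throw: [b3@15:R b4@16:L b2@19:R b1@20:L]
Ball 4: thrown@5 h=2 -> first land @7; rethrown@7 h=7 -> second land @14

Answer: 7 14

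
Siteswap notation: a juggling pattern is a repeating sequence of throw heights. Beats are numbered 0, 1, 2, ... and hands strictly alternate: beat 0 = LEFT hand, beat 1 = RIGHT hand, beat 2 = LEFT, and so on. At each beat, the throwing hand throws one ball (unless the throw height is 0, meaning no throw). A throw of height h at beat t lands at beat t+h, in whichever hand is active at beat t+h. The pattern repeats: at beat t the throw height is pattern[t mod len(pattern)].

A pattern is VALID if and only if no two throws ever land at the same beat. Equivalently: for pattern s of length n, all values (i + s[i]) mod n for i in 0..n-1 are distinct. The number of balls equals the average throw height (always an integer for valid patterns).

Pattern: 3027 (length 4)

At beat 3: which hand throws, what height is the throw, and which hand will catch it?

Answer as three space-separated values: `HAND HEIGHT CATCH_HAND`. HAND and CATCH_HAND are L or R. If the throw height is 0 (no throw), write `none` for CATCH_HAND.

Beat 3: 3 mod 2 = 1, so hand = R
Throw height = pattern[3 mod 4] = pattern[3] = 7
Lands at beat 3+7=10, 10 mod 2 = 0, so catch hand = L

Answer: R 7 L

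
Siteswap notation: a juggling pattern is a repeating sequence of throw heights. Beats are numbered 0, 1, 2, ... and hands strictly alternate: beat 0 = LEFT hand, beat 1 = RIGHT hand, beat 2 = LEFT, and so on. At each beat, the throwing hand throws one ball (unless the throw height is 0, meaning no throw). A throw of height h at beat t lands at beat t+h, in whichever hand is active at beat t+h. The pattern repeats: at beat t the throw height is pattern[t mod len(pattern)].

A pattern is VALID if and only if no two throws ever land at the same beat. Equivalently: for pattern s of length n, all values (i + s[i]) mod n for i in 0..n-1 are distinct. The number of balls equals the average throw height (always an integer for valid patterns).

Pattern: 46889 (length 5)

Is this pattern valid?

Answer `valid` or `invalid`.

Answer: valid

Derivation:
i=0: (i + s[i]) mod n = (0 + 4) mod 5 = 4
i=1: (i + s[i]) mod n = (1 + 6) mod 5 = 2
i=2: (i + s[i]) mod n = (2 + 8) mod 5 = 0
i=3: (i + s[i]) mod n = (3 + 8) mod 5 = 1
i=4: (i + s[i]) mod n = (4 + 9) mod 5 = 3
Residues: [4, 2, 0, 1, 3], distinct: True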